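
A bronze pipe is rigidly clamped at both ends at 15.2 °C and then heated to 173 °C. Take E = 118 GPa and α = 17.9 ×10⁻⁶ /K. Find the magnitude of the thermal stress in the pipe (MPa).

ΔT = 157.8 K. Constrained thermal stress σ = E·α·ΔT = 118.0×10³ MPa × 17.9×10⁻⁶ × 157.8 = 333 MPa (compressive).

333 MPa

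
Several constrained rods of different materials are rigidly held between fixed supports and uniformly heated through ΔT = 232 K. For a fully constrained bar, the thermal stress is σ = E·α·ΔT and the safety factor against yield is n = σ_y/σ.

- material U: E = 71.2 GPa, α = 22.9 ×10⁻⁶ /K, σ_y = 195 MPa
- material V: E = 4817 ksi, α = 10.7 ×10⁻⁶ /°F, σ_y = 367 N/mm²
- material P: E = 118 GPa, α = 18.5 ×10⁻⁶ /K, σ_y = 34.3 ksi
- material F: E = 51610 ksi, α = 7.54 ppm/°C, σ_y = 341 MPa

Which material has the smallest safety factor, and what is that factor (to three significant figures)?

With everything in SI (GPa, ×10⁻⁶/K, MPa):
  material U: E = 71.20, α = 22.9, σ_y = 195.0 → σ = 378 MPa, n = 0.516
  material V: E = 33.21, α = 19.3, σ_y = 367.0 → σ = 148 MPa, n = 2.47
  material P: E = 118.0, α = 18.5, σ_y = 236.5 → σ = 506 MPa, n = 0.467
  material F: E = 355.8, α = 7.54, σ_y = 341.0 → σ = 622 MPa, n = 0.548
Smallest n: material P with n = 0.467.

material P, n = 0.467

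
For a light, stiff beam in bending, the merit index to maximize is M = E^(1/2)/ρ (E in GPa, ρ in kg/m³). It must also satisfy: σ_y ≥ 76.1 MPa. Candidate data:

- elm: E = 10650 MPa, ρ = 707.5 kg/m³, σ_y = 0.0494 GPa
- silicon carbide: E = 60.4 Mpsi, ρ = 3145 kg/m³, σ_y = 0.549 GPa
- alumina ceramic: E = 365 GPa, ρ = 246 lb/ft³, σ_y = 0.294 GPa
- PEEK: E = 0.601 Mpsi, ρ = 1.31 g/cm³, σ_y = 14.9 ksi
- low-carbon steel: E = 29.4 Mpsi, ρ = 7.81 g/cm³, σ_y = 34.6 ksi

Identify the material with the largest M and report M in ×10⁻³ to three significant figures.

Screen on constraints: σ_y ≥ 76.1 MPa. Survivors: silicon carbide, alumina ceramic, PEEK, low-carbon steel.
Putting every candidate on a common basis:
  silicon carbide: E = 416.4 GPa, ρ = 3145 kg/m³
  alumina ceramic: E = 365.0 GPa, ρ = 3941 kg/m³
  PEEK: E = 4.144 GPa, ρ = 1310 kg/m³
  low-carbon steel: E = 202.7 GPa, ρ = 7810 kg/m³
  silicon carbide: M = 6.49×10⁻³
  alumina ceramic: M = 4.85×10⁻³
  low-carbon steel: M = 1.82×10⁻³
  PEEK: M = 1.55×10⁻³
Silicon carbide ranks first.

silicon carbide, M = 6.49×10⁻³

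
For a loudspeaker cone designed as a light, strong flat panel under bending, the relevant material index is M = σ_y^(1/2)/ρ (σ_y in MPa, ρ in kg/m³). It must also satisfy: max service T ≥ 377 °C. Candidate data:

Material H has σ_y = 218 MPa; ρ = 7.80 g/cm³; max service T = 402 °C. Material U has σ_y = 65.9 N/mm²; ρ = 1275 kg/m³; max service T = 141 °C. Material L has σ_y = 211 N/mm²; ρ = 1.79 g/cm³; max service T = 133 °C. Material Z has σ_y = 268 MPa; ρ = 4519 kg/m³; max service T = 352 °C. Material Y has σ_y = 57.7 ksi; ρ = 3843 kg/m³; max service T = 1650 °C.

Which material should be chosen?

Screen on constraints: max service T ≥ 377 °C. Survivors: material H, material Y.
In SI units:
  material H: σ_y = 218.0 MPa, ρ = 7800 kg/m³
  material Y: σ_y = 397.8 MPa, ρ = 3843 kg/m³
  material Y: M = 5.19×10⁻³
  material H: M = 1.89×10⁻³
The maximum is for material Y.

material Y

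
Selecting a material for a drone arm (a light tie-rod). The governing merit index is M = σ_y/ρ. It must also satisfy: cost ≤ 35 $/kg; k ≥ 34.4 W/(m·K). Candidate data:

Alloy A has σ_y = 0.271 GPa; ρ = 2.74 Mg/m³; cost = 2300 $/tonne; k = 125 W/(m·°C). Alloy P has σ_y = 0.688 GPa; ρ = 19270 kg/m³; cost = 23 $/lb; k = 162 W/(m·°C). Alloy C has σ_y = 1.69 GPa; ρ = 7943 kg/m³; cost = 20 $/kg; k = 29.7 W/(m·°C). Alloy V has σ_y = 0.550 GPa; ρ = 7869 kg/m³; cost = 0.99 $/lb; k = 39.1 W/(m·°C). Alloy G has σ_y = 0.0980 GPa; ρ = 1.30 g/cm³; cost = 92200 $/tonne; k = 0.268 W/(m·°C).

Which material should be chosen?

alloy A

Screen on constraints: cost ≤ 35 $/kg; k ≥ 34.4 W/(m·K). Survivors: alloy A, alloy V.
After converting to SI:
  alloy A: σ_y = 271.0 MPa, ρ = 2740 kg/m³
  alloy V: σ_y = 550.0 MPa, ρ = 7869 kg/m³
  alloy A: M = 98.9 kN·m/kg
  alloy V: M = 69.9 kN·m/kg
Alloy A ranks first.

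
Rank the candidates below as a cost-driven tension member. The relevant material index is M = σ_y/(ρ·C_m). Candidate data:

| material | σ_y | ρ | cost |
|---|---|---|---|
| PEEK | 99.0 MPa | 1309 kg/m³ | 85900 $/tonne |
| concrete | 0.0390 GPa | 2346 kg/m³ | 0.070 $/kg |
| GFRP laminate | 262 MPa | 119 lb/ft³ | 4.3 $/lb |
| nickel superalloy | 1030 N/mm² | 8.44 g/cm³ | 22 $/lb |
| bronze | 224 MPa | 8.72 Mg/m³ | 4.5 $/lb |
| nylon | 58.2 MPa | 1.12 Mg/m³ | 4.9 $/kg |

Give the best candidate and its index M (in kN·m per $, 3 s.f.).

In SI units:
  PEEK: σ_y = 99.00 MPa, ρ = 1309 kg/m³, cost = 85.90 $/kg
  concrete: σ_y = 39.00 MPa, ρ = 2346 kg/m³, cost = 0.07000 $/kg
  GFRP laminate: σ_y = 262.0 MPa, ρ = 1906 kg/m³, cost = 9.480 $/kg
  nickel superalloy: σ_y = 1030 MPa, ρ = 8440 kg/m³, cost = 48.50 $/kg
  bronze: σ_y = 224.0 MPa, ρ = 8720 kg/m³, cost = 9.921 $/kg
  nylon: σ_y = 58.20 MPa, ρ = 1120 kg/m³, cost = 4.900 $/kg
  concrete: M = 237 kN·m per $
  GFRP laminate: M = 14.5 kN·m per $
  nylon: M = 10.6 kN·m per $
  bronze: M = 2.59 kN·m per $
  nickel superalloy: M = 2.52 kN·m per $
  PEEK: M = 0.880 kN·m per $
Concrete has the largest M.

concrete, M = 237 kN·m per $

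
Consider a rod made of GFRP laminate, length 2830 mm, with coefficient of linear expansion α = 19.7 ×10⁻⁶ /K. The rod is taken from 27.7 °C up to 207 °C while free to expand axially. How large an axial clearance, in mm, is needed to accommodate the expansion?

10.0 mm

ΔT = 207 − 27.7 = 179.3 K.
ΔL = α·L₀·ΔT = 19.7×10⁻⁶ × 2830 mm × 179.3 K = 10.0 mm.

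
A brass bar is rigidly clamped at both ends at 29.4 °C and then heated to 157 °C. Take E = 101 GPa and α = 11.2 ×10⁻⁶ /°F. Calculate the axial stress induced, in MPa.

α = 11.2×10⁻⁶/°F × 9/5 = 20.2×10⁻⁶/K.
ΔT = 127.6 K. Constrained thermal stress σ = E·α·ΔT = 101.0×10³ MPa × 20.2×10⁻⁶ × 127.6 = 260 MPa (compressive).

260 MPa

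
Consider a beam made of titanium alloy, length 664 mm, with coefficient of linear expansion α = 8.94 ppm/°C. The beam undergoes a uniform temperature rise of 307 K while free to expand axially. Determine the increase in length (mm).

ΔL = α·L₀·ΔT = 8.94×10⁻⁶ × 664 mm × 307.0 K = 1.82 mm.

1.82 mm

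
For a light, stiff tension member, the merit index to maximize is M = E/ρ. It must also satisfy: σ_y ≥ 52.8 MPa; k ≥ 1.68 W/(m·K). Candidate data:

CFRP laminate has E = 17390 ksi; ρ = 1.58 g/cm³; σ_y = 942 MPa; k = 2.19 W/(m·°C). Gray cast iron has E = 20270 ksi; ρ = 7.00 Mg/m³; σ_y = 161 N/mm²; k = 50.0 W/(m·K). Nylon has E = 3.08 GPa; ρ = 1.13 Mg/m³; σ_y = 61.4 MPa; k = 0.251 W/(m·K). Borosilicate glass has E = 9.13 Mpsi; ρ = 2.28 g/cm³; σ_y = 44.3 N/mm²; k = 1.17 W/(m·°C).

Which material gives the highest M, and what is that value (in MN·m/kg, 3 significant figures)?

Screen on constraints: σ_y ≥ 52.8 MPa; k ≥ 1.68 W/(m·K). Survivors: CFRP laminate, gray cast iron.
Convert each candidate to consistent units, then evaluate M:
  CFRP laminate: E = 119.9 GPa, ρ = 1580 kg/m³
  gray cast iron: E = 139.8 GPa, ρ = 7000 kg/m³
  CFRP laminate: M = 75.9 MN·m/kg
  gray cast iron: M = 20.0 MN·m/kg
Highest index: CFRP laminate.

CFRP laminate, M = 75.9 MN·m/kg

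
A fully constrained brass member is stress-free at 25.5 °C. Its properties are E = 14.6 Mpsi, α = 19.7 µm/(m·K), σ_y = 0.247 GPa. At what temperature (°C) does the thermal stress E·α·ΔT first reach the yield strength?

150 °C

E = 14.6 Mpsi = 100.7 GPa.
σ_y = 0.247 GPa = 247.0 MPa.
E·α·ΔT = 247.0 MPa ⇒ ΔT = 247.0 / (100.7×10³ × 19.7×10⁻⁶) = 124.6 K.
T = 25.5 + 124.6 = 150.1 °C.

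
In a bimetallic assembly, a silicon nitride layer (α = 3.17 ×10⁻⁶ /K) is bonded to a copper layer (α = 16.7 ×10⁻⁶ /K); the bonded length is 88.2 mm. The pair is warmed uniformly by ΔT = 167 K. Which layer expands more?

α(silicon nitride) = 3.17×10⁻⁶/K vs α(copper) = 16.7×10⁻⁶/K.
Higher α expands more for the same ΔT: copper.

copper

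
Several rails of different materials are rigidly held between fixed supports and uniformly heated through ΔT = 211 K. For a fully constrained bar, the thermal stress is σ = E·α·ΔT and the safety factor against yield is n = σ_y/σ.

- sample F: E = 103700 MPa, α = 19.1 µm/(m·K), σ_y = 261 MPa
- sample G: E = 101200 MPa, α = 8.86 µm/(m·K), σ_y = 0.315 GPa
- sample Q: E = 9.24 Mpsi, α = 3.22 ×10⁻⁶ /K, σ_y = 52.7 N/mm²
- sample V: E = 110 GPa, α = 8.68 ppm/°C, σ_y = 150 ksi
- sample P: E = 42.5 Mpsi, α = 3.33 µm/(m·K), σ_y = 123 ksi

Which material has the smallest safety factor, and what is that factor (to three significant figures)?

sample F, n = 0.625

With everything in SI (GPa, ×10⁻⁶/K, MPa):
  sample F: E = 103.7, α = 19.1, σ_y = 261.0 → σ = 418 MPa, n = 0.625
  sample G: E = 101.2, α = 8.86, σ_y = 315.0 → σ = 189 MPa, n = 1.66
  sample Q: E = 63.71, α = 3.22, σ_y = 52.70 → σ = 43.3 MPa, n = 1.22
  sample V: E = 110.0, α = 8.68, σ_y = 1034 → σ = 201 MPa, n = 5.13
  sample P: E = 293.0, α = 3.33, σ_y = 848.1 → σ = 206 MPa, n = 4.12
Sample F has the lowest safety factor, n = 0.625.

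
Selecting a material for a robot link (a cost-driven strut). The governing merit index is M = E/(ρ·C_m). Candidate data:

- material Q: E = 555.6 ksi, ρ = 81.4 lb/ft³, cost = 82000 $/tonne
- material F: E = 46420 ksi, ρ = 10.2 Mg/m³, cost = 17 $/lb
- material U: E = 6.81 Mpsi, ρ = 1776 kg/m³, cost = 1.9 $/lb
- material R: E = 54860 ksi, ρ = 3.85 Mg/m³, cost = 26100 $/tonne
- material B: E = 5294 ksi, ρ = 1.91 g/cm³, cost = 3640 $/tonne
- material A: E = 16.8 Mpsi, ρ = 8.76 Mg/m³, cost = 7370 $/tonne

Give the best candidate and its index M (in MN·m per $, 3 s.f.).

material U, M = 6.31 MN·m per $

Putting every candidate on a common basis:
  material Q: E = 3.831 GPa, ρ = 1304 kg/m³, cost = 82.00 $/kg
  material F: E = 320.1 GPa, ρ = 10200 kg/m³, cost = 37.48 $/kg
  material U: E = 46.95 GPa, ρ = 1776 kg/m³, cost = 4.189 $/kg
  material R: E = 378.2 GPa, ρ = 3850 kg/m³, cost = 26.10 $/kg
  material B: E = 36.50 GPa, ρ = 1910 kg/m³, cost = 3.640 $/kg
  material A: E = 115.8 GPa, ρ = 8760 kg/m³, cost = 7.370 $/kg
  material U: M = 6.31 MN·m per $
  material B: M = 5.25 MN·m per $
  material R: M = 3.76 MN·m per $
  material A: M = 1.79 MN·m per $
  material F: M = 0.837 MN·m per $
  material Q: M = 0.0358 MN·m per $
The maximum is for material U.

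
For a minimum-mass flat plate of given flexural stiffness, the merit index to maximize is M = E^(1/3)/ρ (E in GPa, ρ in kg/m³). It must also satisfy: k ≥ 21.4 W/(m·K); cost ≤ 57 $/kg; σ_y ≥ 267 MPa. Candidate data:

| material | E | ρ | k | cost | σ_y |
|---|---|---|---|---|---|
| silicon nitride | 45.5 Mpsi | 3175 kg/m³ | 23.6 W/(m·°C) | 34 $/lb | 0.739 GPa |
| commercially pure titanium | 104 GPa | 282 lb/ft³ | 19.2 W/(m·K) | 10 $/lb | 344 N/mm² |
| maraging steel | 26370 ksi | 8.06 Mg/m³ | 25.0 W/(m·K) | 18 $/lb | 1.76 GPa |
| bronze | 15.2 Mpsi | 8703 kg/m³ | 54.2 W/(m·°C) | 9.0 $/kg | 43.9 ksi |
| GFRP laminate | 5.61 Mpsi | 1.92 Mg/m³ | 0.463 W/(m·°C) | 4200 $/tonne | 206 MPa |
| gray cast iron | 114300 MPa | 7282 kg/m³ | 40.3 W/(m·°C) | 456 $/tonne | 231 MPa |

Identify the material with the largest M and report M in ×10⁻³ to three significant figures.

maraging steel, M = 0.703×10⁻³

Screen on constraints: k ≥ 21.4 W/(m·K); cost ≤ 57 $/kg; σ_y ≥ 267 MPa. Survivors: maraging steel, bronze.
In SI units:
  maraging steel: E = 181.8 GPa, ρ = 8060 kg/m³
  bronze: E = 104.8 GPa, ρ = 8703 kg/m³
  maraging steel: M = 0.703×10⁻³
  bronze: M = 0.542×10⁻³
Maraging steel ranks first.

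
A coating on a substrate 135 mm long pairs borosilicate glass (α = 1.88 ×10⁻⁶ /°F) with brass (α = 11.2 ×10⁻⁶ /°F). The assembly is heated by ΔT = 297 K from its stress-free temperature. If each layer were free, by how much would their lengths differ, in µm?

673 µm

borosilicate glass: α = 1.88×10⁻⁶/°F × 9/5 = 3.38×10⁻⁶/K.
brass: α = 11.2×10⁻⁶/°F × 9/5 = 20.2×10⁻⁶/K.
Δα = |3.38 − 20.2|×10⁻⁶/K = 16.8×10⁻⁶/K.
ΔL_mismatch = Δα·L·ΔT = 16.8×10⁻⁶ × 135.0 mm × 297.0 K = 673 µm.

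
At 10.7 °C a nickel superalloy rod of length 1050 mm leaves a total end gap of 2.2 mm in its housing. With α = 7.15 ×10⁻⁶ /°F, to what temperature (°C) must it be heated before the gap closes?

174 °C

α = 7.15×10⁻⁶/°F × 9/5 = 12.9×10⁻⁶/K.
α·L₀·ΔT = 2.2 mm ⇒ ΔT = 2.2 / (12.9×10⁻⁶ × 1050.0) = 162.8 K.
T = 10.7 + 162.8 = 173.5 °C.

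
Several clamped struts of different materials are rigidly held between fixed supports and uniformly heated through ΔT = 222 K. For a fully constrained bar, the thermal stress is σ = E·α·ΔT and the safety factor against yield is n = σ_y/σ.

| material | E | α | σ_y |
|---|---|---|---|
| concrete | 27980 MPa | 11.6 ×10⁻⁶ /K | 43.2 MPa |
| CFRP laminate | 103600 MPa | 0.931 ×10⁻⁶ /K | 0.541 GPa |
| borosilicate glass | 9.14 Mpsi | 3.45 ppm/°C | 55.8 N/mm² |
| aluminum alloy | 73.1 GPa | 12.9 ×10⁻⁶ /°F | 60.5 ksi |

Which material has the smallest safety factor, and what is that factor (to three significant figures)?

In consistent units (E in GPa, α in ×10⁻⁶/K, σ_y in MPa):
  concrete: E = 27.98, α = 11.6, σ_y = 43.20 → σ = 72.1 MPa, n = 0.600
  CFRP laminate: E = 103.6, α = 0.931, σ_y = 541.0 → σ = 21.4 MPa, n = 25.3
  borosilicate glass: E = 63.02, α = 3.45, σ_y = 55.80 → σ = 48.3 MPa, n = 1.16
  aluminum alloy: E = 73.10, α = 23.2, σ_y = 417.1 → σ = 377 MPa, n = 1.11
Concrete has the lowest safety factor, n = 0.600.

concrete, n = 0.600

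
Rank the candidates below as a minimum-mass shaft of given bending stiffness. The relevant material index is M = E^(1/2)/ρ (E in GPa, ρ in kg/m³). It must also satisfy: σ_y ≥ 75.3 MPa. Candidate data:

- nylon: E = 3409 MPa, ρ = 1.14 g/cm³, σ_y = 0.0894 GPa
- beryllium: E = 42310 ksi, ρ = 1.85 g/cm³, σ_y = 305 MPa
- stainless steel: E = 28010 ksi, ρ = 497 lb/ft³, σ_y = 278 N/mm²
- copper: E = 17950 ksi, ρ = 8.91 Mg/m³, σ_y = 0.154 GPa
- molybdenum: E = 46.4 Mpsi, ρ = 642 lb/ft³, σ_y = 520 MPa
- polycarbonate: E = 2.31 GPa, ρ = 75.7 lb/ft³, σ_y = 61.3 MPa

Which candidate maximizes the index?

beryllium

Screen on constraints: σ_y ≥ 75.3 MPa. Survivors: nylon, beryllium, stainless steel, copper, molybdenum.
Putting every candidate on a common basis:
  nylon: E = 3.409 GPa, ρ = 1140 kg/m³
  beryllium: E = 291.7 GPa, ρ = 1850 kg/m³
  stainless steel: E = 193.1 GPa, ρ = 7961 kg/m³
  copper: E = 123.8 GPa, ρ = 8910 kg/m³
  molybdenum: E = 319.9 GPa, ρ = 10280 kg/m³
  beryllium: M = 9.23×10⁻³
  stainless steel: M = 1.75×10⁻³
  molybdenum: M = 1.74×10⁻³
  nylon: M = 1.62×10⁻³
  copper: M = 1.25×10⁻³
Beryllium ranks first.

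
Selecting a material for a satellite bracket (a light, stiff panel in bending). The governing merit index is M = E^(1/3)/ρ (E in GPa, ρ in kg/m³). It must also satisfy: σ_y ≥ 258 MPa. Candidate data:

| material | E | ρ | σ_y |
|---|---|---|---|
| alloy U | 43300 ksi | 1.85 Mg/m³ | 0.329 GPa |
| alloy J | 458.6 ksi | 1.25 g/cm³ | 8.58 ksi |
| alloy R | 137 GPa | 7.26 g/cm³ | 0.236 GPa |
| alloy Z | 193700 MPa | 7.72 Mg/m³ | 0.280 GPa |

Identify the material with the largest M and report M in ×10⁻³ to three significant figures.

Screen on constraints: σ_y ≥ 258 MPa. Survivors: alloy U, alloy Z.
Putting every candidate on a common basis:
  alloy U: E = 298.5 GPa, ρ = 1850 kg/m³
  alloy Z: E = 193.7 GPa, ρ = 7720 kg/m³
  alloy U: M = 3.61×10⁻³
  alloy Z: M = 0.749×10⁻³
Alloy U has the largest M.

alloy U, M = 3.61×10⁻³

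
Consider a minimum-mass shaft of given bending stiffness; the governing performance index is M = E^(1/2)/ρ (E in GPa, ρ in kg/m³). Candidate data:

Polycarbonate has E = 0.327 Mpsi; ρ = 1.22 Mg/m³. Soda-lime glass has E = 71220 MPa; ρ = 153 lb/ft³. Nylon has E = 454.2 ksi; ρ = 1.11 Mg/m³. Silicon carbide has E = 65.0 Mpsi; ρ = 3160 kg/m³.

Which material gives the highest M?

Putting every candidate on a common basis:
  polycarbonate: E = 2.255 GPa, ρ = 1220 kg/m³
  soda-lime glass: E = 71.22 GPa, ρ = 2451 kg/m³
  nylon: E = 3.132 GPa, ρ = 1110 kg/m³
  silicon carbide: E = 448.2 GPa, ρ = 3160 kg/m³
  silicon carbide: M = 6.70×10⁻³
  soda-lime glass: M = 3.44×10⁻³
  nylon: M = 1.59×10⁻³
  polycarbonate: M = 1.23×10⁻³
Silicon carbide ranks first.

silicon carbide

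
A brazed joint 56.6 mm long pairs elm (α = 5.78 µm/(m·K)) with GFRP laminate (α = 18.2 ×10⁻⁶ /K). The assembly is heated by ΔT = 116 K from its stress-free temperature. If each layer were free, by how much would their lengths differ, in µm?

Δα = |5.78 − 18.2|×10⁻⁶/K = 12.4×10⁻⁶/K.
ΔL_mismatch = Δα·L·ΔT = 12.4×10⁻⁶ × 56.6 mm × 116.0 K = 81.5 µm.

81.5 µm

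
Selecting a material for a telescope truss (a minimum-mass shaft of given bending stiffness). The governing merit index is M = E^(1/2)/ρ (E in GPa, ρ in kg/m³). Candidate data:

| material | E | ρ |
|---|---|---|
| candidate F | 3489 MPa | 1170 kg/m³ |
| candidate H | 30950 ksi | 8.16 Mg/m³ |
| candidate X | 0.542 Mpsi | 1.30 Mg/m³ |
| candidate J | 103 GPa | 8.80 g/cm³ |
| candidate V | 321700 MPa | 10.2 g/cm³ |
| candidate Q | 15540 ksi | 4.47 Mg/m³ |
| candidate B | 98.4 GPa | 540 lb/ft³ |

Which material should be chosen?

candidate Q

After converting to SI:
  candidate F: E = 3.489 GPa, ρ = 1170 kg/m³
  candidate H: E = 213.4 GPa, ρ = 8160 kg/m³
  candidate X: E = 3.737 GPa, ρ = 1300 kg/m³
  candidate J: E = 103.0 GPa, ρ = 8800 kg/m³
  candidate V: E = 321.7 GPa, ρ = 10200 kg/m³
  candidate Q: E = 107.1 GPa, ρ = 4470 kg/m³
  candidate B: E = 98.40 GPa, ρ = 8650 kg/m³
  candidate Q: M = 2.32×10⁻³
  candidate H: M = 1.79×10⁻³
  candidate V: M = 1.76×10⁻³
  candidate F: M = 1.60×10⁻³
  candidate X: M = 1.49×10⁻³
  candidate J: M = 1.15×10⁻³
  candidate B: M = 1.15×10⁻³
The maximum is for candidate Q.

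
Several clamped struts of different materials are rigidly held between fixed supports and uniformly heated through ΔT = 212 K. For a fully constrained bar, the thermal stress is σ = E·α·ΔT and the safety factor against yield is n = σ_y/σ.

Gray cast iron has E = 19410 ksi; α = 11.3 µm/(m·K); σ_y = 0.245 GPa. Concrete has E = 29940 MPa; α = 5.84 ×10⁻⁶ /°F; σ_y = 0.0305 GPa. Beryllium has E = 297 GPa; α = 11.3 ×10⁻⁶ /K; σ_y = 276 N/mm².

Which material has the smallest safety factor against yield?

beryllium

Per material, after unit conversion:
  gray cast iron: E = 133.8, α = 11.3, σ_y = 245.0 → σ = 321 MPa, n = 0.764
  concrete: E = 29.94, α = 10.5, σ_y = 30.50 → σ = 66.7 MPa, n = 0.457
  beryllium: E = 297.0, α = 11.3, σ_y = 276.0 → σ = 711 MPa, n = 0.388
Beryllium has the lowest safety factor, n = 0.388.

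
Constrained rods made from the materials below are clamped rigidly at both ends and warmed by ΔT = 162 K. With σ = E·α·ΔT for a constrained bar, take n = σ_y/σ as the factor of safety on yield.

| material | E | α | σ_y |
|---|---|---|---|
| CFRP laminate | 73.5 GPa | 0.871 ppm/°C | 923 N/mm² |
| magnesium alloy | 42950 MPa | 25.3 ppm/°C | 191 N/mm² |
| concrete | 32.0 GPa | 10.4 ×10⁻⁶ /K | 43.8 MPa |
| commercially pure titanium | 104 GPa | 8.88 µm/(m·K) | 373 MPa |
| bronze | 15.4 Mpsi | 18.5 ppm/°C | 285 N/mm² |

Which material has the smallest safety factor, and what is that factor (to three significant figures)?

In consistent units (E in GPa, α in ×10⁻⁶/K, σ_y in MPa):
  CFRP laminate: E = 73.50, α = 0.871, σ_y = 923.0 → σ = 10.4 MPa, n = 89.0
  magnesium alloy: E = 42.95, α = 25.3, σ_y = 191.0 → σ = 176 MPa, n = 1.09
  concrete: E = 32.00, α = 10.4, σ_y = 43.80 → σ = 53.9 MPa, n = 0.812
  commercially pure titanium: E = 104.0, α = 8.88, σ_y = 373.0 → σ = 150 MPa, n = 2.49
  bronze: E = 106.2, α = 18.5, σ_y = 285.0 → σ = 318 MPa, n = 0.896
The minimum is concrete at n = 0.812.

concrete, n = 0.812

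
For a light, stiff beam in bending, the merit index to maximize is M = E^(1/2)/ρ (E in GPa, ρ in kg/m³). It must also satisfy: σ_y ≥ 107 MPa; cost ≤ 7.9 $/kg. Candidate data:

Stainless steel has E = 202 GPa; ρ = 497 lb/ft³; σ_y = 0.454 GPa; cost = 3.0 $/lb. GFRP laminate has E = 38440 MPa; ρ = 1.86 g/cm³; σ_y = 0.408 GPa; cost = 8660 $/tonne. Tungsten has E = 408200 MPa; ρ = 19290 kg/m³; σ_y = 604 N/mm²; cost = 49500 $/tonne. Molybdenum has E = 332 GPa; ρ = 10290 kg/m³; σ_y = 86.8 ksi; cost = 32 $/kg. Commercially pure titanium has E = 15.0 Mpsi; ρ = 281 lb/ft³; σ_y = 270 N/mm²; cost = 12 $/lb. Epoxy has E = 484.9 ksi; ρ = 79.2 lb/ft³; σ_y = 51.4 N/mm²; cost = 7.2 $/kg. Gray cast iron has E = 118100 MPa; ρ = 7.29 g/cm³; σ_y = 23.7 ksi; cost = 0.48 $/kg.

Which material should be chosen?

stainless steel

Screen on constraints: σ_y ≥ 107 MPa; cost ≤ 7.9 $/kg. Survivors: stainless steel, gray cast iron.
Normalizing units and computing the index:
  stainless steel: E = 202.0 GPa, ρ = 7961 kg/m³
  gray cast iron: E = 118.1 GPa, ρ = 7290 kg/m³
  stainless steel: M = 1.79×10⁻³
  gray cast iron: M = 1.49×10⁻³
Stainless steel has the largest M.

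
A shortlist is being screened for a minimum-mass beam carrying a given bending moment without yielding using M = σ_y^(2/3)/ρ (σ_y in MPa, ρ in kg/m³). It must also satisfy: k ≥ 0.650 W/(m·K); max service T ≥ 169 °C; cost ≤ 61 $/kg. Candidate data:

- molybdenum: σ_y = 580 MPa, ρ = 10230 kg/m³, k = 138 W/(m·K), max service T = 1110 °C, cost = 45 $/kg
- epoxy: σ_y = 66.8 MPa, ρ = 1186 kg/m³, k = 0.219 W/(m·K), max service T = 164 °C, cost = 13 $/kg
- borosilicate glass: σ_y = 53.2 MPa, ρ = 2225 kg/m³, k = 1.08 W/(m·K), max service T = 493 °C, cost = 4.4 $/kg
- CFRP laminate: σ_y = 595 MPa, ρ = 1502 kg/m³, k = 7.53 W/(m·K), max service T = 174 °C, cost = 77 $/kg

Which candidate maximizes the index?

Screen on constraints: k ≥ 0.650 W/(m·K); max service T ≥ 169 °C; cost ≤ 61 $/kg. Survivors: molybdenum, borosilicate glass.
Per-candidate index values:
  molybdenum: M = 6.80×10⁻³
  borosilicate glass: M = 6.36×10⁻³
Molybdenum ranks first.

molybdenum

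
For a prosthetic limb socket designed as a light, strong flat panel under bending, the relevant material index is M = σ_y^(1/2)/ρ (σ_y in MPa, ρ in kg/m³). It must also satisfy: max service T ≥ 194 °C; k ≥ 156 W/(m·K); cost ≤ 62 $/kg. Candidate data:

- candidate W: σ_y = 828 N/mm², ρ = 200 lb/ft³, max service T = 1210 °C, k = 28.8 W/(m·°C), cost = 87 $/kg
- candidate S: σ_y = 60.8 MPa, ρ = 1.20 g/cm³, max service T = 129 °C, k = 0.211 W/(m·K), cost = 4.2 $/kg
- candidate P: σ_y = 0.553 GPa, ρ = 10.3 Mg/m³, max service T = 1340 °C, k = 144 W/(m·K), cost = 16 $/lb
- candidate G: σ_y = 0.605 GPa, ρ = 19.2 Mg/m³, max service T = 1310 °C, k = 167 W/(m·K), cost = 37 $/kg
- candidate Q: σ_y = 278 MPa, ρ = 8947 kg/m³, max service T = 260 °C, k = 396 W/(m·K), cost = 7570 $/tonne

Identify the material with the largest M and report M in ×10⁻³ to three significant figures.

Screen on constraints: max service T ≥ 194 °C; k ≥ 156 W/(m·K); cost ≤ 62 $/kg. Survivors: candidate G, candidate Q.
Putting every candidate on a common basis:
  candidate G: σ_y = 605.0 MPa, ρ = 19200 kg/m³
  candidate Q: σ_y = 278.0 MPa, ρ = 8947 kg/m³
  candidate Q: M = 1.86×10⁻³
  candidate G: M = 1.28×10⁻³
Candidate Q ranks first.

candidate Q, M = 1.86×10⁻³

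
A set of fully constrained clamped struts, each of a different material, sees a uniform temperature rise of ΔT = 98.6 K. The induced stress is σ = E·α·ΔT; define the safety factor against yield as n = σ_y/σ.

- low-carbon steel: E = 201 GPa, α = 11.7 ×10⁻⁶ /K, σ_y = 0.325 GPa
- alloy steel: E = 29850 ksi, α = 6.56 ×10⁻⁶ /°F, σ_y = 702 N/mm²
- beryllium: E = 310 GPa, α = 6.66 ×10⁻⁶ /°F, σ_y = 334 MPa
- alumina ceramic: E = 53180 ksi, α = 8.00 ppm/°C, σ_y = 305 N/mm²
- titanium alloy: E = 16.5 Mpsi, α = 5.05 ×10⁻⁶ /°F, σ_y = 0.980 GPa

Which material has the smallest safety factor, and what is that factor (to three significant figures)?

beryllium, n = 0.912

Per material, after unit conversion:
  low-carbon steel: E = 201.0, α = 11.7, σ_y = 325.0 → σ = 232 MPa, n = 1.40
  alloy steel: E = 205.8, α = 11.8, σ_y = 702.0 → σ = 240 MPa, n = 2.93
  beryllium: E = 310.0, α = 12.0, σ_y = 334.0 → σ = 366 MPa, n = 0.912
  alumina ceramic: E = 366.7, α = 8.00, σ_y = 305.0 → σ = 289 MPa, n = 1.05
  titanium alloy: E = 113.8, α = 9.09, σ_y = 980.0 → σ = 102 MPa, n = 9.61
Smallest n: beryllium with n = 0.912.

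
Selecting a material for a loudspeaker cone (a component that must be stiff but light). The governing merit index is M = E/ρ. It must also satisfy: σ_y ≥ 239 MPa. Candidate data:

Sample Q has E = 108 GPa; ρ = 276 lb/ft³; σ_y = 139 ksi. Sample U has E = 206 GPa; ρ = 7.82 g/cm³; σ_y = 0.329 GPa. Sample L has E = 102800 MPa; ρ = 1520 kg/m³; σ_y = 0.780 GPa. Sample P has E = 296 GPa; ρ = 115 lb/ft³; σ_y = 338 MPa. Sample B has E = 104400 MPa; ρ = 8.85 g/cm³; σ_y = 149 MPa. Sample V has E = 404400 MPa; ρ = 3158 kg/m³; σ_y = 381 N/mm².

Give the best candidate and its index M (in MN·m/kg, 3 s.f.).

Screen on constraints: σ_y ≥ 239 MPa. Survivors: sample Q, sample U, sample L, sample P, sample V.
Putting every candidate on a common basis:
  sample Q: E = 108.0 GPa, ρ = 4421 kg/m³
  sample U: E = 206.0 GPa, ρ = 7820 kg/m³
  sample L: E = 102.8 GPa, ρ = 1520 kg/m³
  sample P: E = 296.0 GPa, ρ = 1842 kg/m³
  sample V: E = 404.4 GPa, ρ = 3158 kg/m³
  sample P: M = 161 MN·m/kg
  sample V: M = 128 MN·m/kg
  sample L: M = 67.6 MN·m/kg
  sample U: M = 26.3 MN·m/kg
  sample Q: M = 24.4 MN·m/kg
The maximum is for sample P.

sample P, M = 161 MN·m/kg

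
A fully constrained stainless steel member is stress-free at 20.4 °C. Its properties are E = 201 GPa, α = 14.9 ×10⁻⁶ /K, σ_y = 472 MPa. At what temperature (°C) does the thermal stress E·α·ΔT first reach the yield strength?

E·α·ΔT = 472.0 MPa ⇒ ΔT = 472.0 / (201.0×10³ × 14.9×10⁻⁶) = 157.6 K.
T = 20.4 + 157.6 = 178.0 °C.

178 °C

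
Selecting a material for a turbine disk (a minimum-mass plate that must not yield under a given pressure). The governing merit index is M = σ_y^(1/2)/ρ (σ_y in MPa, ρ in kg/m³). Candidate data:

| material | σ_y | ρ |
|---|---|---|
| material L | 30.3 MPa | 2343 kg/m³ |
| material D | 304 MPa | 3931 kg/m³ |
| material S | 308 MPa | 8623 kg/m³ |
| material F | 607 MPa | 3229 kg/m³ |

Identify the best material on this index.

Per-candidate index values:
  material F: M = 7.63×10⁻³
  material D: M = 4.44×10⁻³
  material L: M = 2.35×10⁻³
  material S: M = 2.04×10⁻³
Material F ranks first.

material F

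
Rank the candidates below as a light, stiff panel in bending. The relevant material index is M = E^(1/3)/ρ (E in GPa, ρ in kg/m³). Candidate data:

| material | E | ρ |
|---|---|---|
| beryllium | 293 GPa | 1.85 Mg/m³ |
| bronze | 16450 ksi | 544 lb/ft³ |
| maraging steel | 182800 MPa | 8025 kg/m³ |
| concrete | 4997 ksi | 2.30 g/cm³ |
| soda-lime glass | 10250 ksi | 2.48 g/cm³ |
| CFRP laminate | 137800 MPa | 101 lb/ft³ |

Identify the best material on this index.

Convert each candidate to consistent units, then evaluate M:
  beryllium: E = 293.0 GPa, ρ = 1850 kg/m³
  bronze: E = 113.4 GPa, ρ = 8714 kg/m³
  maraging steel: E = 182.8 GPa, ρ = 8025 kg/m³
  concrete: E = 34.45 GPa, ρ = 2300 kg/m³
  soda-lime glass: E = 70.67 GPa, ρ = 2480 kg/m³
  CFRP laminate: E = 137.8 GPa, ρ = 1618 kg/m³
  beryllium: M = 3.59×10⁻³
  CFRP laminate: M = 3.19×10⁻³
  soda-lime glass: M = 1.67×10⁻³
  concrete: M = 1.41×10⁻³
  maraging steel: M = 0.707×10⁻³
  bronze: M = 0.555×10⁻³
Beryllium has the largest M.

beryllium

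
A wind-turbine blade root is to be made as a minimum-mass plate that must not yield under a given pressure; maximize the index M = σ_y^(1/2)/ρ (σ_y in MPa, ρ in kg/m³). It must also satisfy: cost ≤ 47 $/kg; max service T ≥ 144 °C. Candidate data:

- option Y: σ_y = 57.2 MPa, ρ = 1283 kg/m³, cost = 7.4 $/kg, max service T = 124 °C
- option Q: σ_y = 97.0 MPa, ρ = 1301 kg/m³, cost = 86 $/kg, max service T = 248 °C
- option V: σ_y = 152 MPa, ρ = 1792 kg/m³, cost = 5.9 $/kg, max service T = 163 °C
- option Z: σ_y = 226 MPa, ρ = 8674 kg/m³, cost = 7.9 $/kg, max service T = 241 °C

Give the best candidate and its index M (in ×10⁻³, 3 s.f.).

option V, M = 6.88×10⁻³

Screen on constraints: cost ≤ 47 $/kg; max service T ≥ 144 °C. Survivors: option V, option Z.
Evaluate M for each candidate:
  option V: M = 6.88×10⁻³
  option Z: M = 1.73×10⁻³
Highest index: option V.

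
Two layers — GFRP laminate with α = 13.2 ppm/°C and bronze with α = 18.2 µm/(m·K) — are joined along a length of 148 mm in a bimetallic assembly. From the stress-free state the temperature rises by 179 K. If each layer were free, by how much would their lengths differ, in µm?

Δα = |13.2 − 18.2|×10⁻⁶/K = 5.00×10⁻⁶/K.
ΔL_mismatch = Δα·L·ΔT = 5.00×10⁻⁶ × 148.0 mm × 179.0 K = 132 µm.

132 µm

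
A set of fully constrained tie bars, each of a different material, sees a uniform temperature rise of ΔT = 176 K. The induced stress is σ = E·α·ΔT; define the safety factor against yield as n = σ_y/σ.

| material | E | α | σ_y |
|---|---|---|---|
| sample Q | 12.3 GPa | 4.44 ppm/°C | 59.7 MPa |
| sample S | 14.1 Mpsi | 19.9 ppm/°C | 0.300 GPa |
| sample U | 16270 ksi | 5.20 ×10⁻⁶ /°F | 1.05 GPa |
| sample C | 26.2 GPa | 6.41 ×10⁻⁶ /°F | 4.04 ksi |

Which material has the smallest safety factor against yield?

sample C

Converting E to GPa, α to ×10⁻⁶/K, σ_y to MPa, then σ and n for each:
  sample Q: E = 12.30, α = 4.44, σ_y = 59.70 → σ = 9.61 MPa, n = 6.21
  sample S: E = 97.22, α = 19.9, σ_y = 300.0 → σ = 340 MPa, n = 0.881
  sample U: E = 112.2, α = 9.36, σ_y = 1050 → σ = 185 MPa, n = 5.68
  sample C: E = 26.20, α = 11.5, σ_y = 27.85 → σ = 53.2 MPa, n = 0.524
Sample C has the lowest safety factor, n = 0.524.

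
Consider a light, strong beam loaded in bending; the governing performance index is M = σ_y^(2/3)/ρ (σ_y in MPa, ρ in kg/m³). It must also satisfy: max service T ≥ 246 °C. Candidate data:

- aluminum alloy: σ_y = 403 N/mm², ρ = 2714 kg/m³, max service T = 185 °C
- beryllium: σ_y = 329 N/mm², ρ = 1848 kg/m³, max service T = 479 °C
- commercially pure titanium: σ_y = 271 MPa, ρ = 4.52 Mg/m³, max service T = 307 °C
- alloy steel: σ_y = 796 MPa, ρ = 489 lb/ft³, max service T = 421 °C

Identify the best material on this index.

Screen on constraints: max service T ≥ 246 °C. Survivors: beryllium, commercially pure titanium, alloy steel.
Convert each candidate to consistent units, then evaluate M:
  beryllium: σ_y = 329.0 MPa, ρ = 1848 kg/m³
  commercially pure titanium: σ_y = 271.0 MPa, ρ = 4520 kg/m³
  alloy steel: σ_y = 796.0 MPa, ρ = 7833 kg/m³
  beryllium: M = 25.8×10⁻³
  alloy steel: M = 11.0×10⁻³
  commercially pure titanium: M = 9.26×10⁻³
Beryllium ranks first.

beryllium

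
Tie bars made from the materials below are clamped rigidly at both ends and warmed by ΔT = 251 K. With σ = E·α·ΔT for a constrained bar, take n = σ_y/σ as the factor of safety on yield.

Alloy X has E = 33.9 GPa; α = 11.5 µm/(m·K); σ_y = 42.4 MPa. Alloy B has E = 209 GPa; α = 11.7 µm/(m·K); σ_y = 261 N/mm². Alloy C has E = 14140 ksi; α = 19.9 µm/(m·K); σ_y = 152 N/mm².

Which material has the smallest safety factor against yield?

With everything in SI (GPa, ×10⁻⁶/K, MPa):
  alloy X: E = 33.90, α = 11.5, σ_y = 42.40 → σ = 97.9 MPa, n = 0.433
  alloy B: E = 209.0, α = 11.7, σ_y = 261.0 → σ = 614 MPa, n = 0.425
  alloy C: E = 97.49, α = 19.9, σ_y = 152.0 → σ = 487 MPa, n = 0.312
The minimum is alloy C at n = 0.312.

alloy C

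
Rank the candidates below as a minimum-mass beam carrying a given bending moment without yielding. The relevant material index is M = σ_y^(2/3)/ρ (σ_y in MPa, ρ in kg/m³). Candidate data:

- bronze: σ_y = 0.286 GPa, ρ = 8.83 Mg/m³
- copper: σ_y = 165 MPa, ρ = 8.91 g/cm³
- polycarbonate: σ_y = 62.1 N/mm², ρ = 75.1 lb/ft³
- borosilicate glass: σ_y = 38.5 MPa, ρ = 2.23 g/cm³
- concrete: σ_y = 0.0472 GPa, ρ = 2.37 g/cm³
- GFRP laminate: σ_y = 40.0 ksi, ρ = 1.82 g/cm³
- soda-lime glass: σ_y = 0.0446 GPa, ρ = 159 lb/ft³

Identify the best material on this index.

After converting to SI:
  bronze: σ_y = 286.0 MPa, ρ = 8830 kg/m³
  copper: σ_y = 165.0 MPa, ρ = 8910 kg/m³
  polycarbonate: σ_y = 62.10 MPa, ρ = 1203 kg/m³
  borosilicate glass: σ_y = 38.50 MPa, ρ = 2230 kg/m³
  concrete: σ_y = 47.20 MPa, ρ = 2370 kg/m³
  GFRP laminate: σ_y = 275.8 MPa, ρ = 1820 kg/m³
  soda-lime glass: σ_y = 44.60 MPa, ρ = 2547 kg/m³
  GFRP laminate: M = 23.3×10⁻³
  polycarbonate: M = 13.0×10⁻³
  concrete: M = 5.51×10⁻³
  borosilicate glass: M = 5.11×10⁻³
  soda-lime glass: M = 4.94×10⁻³
  bronze: M = 4.92×10⁻³
  copper: M = 3.38×10⁻³
Highest index: GFRP laminate.

GFRP laminate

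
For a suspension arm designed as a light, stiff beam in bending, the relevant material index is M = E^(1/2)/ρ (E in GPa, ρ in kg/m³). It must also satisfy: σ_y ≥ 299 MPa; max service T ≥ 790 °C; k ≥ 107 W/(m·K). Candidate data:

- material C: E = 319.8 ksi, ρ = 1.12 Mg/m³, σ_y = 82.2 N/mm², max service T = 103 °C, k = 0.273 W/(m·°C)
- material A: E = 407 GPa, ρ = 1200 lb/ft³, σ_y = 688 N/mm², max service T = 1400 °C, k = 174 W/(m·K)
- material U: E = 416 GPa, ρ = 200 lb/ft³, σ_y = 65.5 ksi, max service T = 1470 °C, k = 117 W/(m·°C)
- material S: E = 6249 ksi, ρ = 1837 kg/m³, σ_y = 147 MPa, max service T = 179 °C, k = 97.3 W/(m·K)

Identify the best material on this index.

material U

Screen on constraints: σ_y ≥ 299 MPa; max service T ≥ 790 °C; k ≥ 107 W/(m·K). Survivors: material A, material U.
Convert each candidate to consistent units, then evaluate M:
  material A: E = 407.0 GPa, ρ = 19220 kg/m³
  material U: E = 416.0 GPa, ρ = 3204 kg/m³
  material U: M = 6.37×10⁻³
  material A: M = 1.05×10⁻³
The maximum is for material U.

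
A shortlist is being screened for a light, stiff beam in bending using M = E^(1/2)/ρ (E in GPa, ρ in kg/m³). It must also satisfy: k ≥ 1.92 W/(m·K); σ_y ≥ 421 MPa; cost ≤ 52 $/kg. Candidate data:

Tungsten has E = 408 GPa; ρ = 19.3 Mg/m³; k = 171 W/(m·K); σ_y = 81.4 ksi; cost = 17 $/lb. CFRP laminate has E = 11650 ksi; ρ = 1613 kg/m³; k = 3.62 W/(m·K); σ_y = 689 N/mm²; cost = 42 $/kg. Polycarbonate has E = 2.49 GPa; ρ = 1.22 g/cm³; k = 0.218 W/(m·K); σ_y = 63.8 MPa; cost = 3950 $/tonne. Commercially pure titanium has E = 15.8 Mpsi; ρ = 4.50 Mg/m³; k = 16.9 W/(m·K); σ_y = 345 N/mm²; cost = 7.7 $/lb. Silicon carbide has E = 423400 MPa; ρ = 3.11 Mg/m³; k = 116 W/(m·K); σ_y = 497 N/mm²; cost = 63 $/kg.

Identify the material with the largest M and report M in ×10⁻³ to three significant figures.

CFRP laminate, M = 5.56×10⁻³

Screen on constraints: k ≥ 1.92 W/(m·K); σ_y ≥ 421 MPa; cost ≤ 52 $/kg. Survivors: tungsten, CFRP laminate.
In SI units:
  tungsten: E = 408.0 GPa, ρ = 19300 kg/m³
  CFRP laminate: E = 80.32 GPa, ρ = 1613 kg/m³
  CFRP laminate: M = 5.56×10⁻³
  tungsten: M = 1.05×10⁻³
Highest index: CFRP laminate.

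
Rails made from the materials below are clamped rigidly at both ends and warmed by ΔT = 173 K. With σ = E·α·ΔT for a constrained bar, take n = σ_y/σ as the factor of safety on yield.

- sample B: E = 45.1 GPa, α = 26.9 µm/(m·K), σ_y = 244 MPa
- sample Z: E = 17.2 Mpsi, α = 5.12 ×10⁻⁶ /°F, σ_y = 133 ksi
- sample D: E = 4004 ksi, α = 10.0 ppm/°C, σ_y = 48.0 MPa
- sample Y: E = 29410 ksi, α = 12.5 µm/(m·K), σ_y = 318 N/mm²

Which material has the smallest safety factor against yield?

Converting E to GPa, α to ×10⁻⁶/K, σ_y to MPa, then σ and n for each:
  sample B: E = 45.10, α = 26.9, σ_y = 244.0 → σ = 210 MPa, n = 1.16
  sample Z: E = 118.6, α = 9.22, σ_y = 917.0 → σ = 189 MPa, n = 4.85
  sample D: E = 27.61, α = 10.0, σ_y = 48.00 → σ = 47.8 MPa, n = 1.01
  sample Y: E = 202.8, α = 12.5, σ_y = 318.0 → σ = 439 MPa, n = 0.725
Sample Y has the lowest safety factor, n = 0.725.

sample Y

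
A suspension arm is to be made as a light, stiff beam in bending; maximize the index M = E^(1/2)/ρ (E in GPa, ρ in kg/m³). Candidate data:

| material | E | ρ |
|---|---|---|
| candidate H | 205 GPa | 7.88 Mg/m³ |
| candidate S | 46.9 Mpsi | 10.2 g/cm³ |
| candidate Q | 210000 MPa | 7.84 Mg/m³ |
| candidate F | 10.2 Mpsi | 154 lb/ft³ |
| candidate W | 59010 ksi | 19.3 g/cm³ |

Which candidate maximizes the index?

candidate F

Putting every candidate on a common basis:
  candidate H: E = 205.0 GPa, ρ = 7880 kg/m³
  candidate S: E = 323.4 GPa, ρ = 10200 kg/m³
  candidate Q: E = 210.0 GPa, ρ = 7840 kg/m³
  candidate F: E = 70.33 GPa, ρ = 2467 kg/m³
  candidate W: E = 406.9 GPa, ρ = 19300 kg/m³
  candidate F: M = 3.40×10⁻³
  candidate Q: M = 1.85×10⁻³
  candidate H: M = 1.82×10⁻³
  candidate S: M = 1.76×10⁻³
  candidate W: M = 1.05×10⁻³
Candidate F has the largest M.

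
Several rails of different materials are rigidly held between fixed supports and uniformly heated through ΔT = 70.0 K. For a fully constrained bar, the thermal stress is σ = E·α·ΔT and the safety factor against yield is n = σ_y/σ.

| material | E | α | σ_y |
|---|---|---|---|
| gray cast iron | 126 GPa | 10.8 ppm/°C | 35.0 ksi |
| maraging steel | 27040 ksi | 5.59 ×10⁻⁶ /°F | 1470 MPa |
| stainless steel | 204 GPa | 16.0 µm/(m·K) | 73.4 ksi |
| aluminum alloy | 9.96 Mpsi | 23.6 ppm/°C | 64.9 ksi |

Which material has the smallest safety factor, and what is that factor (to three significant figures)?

stainless steel, n = 2.21

Per material, after unit conversion:
  gray cast iron: E = 126.0, α = 10.8, σ_y = 241.3 → σ = 95.3 MPa, n = 2.53
  maraging steel: E = 186.4, α = 10.1, σ_y = 1470 → σ = 131 MPa, n = 11.2
  stainless steel: E = 204.0, α = 16.0, σ_y = 506.1 → σ = 228 MPa, n = 2.21
  aluminum alloy: E = 68.67, α = 23.6, σ_y = 447.5 → σ = 113 MPa, n = 3.94
Smallest n: stainless steel with n = 2.21.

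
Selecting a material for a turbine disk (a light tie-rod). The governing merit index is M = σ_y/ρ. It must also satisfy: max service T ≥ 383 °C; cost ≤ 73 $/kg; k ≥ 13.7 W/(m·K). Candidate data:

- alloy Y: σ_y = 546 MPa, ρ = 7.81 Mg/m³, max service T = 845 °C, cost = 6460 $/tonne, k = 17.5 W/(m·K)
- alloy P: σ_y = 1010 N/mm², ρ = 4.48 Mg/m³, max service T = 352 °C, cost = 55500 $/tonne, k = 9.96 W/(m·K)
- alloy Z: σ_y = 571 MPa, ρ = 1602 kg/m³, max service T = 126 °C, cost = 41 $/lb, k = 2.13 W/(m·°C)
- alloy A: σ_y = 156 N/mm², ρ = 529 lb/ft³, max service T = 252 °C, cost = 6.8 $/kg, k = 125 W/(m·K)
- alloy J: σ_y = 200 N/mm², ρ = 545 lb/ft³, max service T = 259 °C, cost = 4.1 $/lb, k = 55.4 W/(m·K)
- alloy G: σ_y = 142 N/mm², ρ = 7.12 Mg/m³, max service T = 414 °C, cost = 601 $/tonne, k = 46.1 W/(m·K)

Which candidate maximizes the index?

alloy Y

Screen on constraints: max service T ≥ 383 °C; cost ≤ 73 $/kg; k ≥ 13.7 W/(m·K). Survivors: alloy Y, alloy G.
Convert each candidate to consistent units, then evaluate M:
  alloy Y: σ_y = 546.0 MPa, ρ = 7810 kg/m³
  alloy G: σ_y = 142.0 MPa, ρ = 7120 kg/m³
  alloy Y: M = 69.9 kN·m/kg
  alloy G: M = 19.9 kN·m/kg
The maximum is for alloy Y.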